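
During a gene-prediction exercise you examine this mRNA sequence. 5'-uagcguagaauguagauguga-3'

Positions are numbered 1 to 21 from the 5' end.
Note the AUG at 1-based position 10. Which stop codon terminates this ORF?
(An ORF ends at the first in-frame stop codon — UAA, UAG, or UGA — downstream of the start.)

Codons from position 10: AUG (10–12), UAG (13–15).
The first in-frame stop codon is UAG.

UAG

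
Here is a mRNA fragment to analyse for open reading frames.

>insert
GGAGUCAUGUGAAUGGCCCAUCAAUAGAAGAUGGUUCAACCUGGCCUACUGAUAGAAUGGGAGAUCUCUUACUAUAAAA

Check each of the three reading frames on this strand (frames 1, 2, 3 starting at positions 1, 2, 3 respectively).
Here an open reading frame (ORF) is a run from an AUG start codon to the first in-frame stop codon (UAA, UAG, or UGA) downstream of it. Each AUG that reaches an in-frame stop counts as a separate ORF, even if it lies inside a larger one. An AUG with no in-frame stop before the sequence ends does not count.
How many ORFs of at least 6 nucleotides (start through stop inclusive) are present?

Frame 1: GGA GUC AUG UGA AUG GCC CAU CAA UAG AAG AUG GUU CAA CCU GGC CUA CUG AUA GAA UGG GAG AUC UCU UAC UAU AAA — AUG at 7, stop UGA at 10 → 6 nt; AUG at 13, stop UAG at 25 → 15 nt.
Frame 2: GAG UCA UGU GAA UGG CCC AUC AAU AGA AGA UGG UUC AAC CUG GCC UAC UGA UAG AAU GGG AGA UCU CUU ACU AUA AAA — no AUG→stop ORF.
Frame 3: AGU CAU GUG AAU GGC CCA UCA AUA GAA GAU GGU UCA ACC UGG CCU ACU GAU AGA AUG GGA GAU CUC UUA CUA UAA — AUG at 57, stop UAA at 75 → 21 nt.
ORFs ≥ 6 nucleotides: frame 1 7–12 (6 nucleotides), frame 1 13–27 (15 nucleotides), frame 3 57–77 (21 nucleotides). Count = 3.

3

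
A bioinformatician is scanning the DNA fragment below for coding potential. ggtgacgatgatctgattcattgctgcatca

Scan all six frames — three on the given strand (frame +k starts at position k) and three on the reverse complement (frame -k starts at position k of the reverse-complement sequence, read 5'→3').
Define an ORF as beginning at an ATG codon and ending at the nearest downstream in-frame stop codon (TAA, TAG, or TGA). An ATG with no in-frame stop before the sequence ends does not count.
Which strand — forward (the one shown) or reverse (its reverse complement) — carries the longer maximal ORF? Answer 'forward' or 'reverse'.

Reverse complement (5'→3'): TGATGCAGCAATGAATCAGATCATCGTCACC
Frame +1: GGT GAC GAT GAT CTG ATT CAT TGC TGC ATC — no ATG→stop ORF.
Frame +2: GTG ACG ATG ATC TGA TTC ATT GCT GCA TCA — ATG at 8, stop TGA at 14 → 9 nt.
Frame +3: TGA CGA TGA TCT GAT TCA TTG CTG CAT — no ATG→stop ORF.
Frame -1: TGA TGC AGC AAT GAA TCA GAT CAT CGT CAC — no ATG→stop ORF.
Frame -2: GAT GCA GCA ATG AAT CAG ATC ATC GTC ACC — no ATG→stop ORF.
Frame -3: ATG CAG CAA TGA ATC AGA TCA TCG TCA — ATG at 3, stop TGA at 12 → 12 nt.
Forward-strand max 9 nt; reverse-strand max 12 nt. The reverse strand has the longer ORF.

reverse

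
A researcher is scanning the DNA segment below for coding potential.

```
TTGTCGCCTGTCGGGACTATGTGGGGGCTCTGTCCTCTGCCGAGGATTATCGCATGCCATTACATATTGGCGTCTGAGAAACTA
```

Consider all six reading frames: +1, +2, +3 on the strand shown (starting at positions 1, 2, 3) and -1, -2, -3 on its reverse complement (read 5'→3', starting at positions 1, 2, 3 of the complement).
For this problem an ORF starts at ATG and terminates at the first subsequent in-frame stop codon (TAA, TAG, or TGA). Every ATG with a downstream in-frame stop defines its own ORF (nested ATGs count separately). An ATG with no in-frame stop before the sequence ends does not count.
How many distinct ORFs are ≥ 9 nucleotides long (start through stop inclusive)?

Reverse complement (5'→3'): TAGTTTCTCAGACGCCAATATGTAATGGCATGCGATAATCCTCGGCAGAGGACAGAGCCCCCACATAGTCCCGACAGGCGACAA
Frame +1: TTG TCG CCT GTC GGG ACT ATG TGG GGG CTC TGT CCT CTG CCG AGG ATT ATC GCA TGC CAT TAC ATA TTG GCG TCT GAG AAA CTA — no ATG→stop ORF.
Frame +2: TGT CGC CTG TCG GGA CTA TGT GGG GGC TCT GTC CTC TGC CGA GGA TTA TCG CAT GCC ATT ACA TAT TGG CGT CTG AGA AAC — no ATG→stop ORF.
Frame +3: GTC GCC TGT CGG GAC TAT GTG GGG GCT CTG TCC TCT GCC GAG GAT TAT CGC ATG CCA TTA CAT ATT GGC GTC TGA GAA ACT — ATG at 54, stop TGA at 75 → 24 nt.
Frame -1: TAG TTT CTC AGA CGC CAA TAT GTA ATG GCA TGC GAT AAT CCT CGG CAG AGG ACA GAG CCC CCA CAT AGT CCC GAC AGG CGA CAA — no ATG→stop ORF.
Frame -2: AGT TTC TCA GAC GCC AAT ATG TAA TGG CAT GCG ATA ATC CTC GGC AGA GGA CAG AGC CCC CAC ATA GTC CCG ACA GGC GAC — ATG at 20, stop TAA at 23 → 6 nt.
Frame -3: GTT TCT CAG ACG CCA ATA TGT AAT GGC ATG CGA TAA TCC TCG GCA GAG GAC AGA GCC CCC ACA TAG TCC CGA CAG GCG ACA — ATG at 30, stop TAA at 36 → 9 nt.
ORFs ≥ 9 nucleotides: frame +3 54–77 (24 nucleotides), frame -3 30–38 (9 nucleotides). Count = 2.

2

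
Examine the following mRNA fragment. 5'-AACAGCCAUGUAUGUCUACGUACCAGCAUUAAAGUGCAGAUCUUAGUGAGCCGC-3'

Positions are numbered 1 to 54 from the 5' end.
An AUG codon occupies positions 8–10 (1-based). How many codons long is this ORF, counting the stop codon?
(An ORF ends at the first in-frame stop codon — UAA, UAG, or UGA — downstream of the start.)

Codons from position 8: AUG (8–10), UAU (11–13), GUC (14–16), UAC (17–19), GUA (20–22), CCA (23–25), GCA (26–28), UUA (29–31), AAG (32–34), UGC (35–37), AGA (38–40), UCU (41–43), UAG (44–46).
UAG is the first in-frame stop; that's 13 codons including the stop.

13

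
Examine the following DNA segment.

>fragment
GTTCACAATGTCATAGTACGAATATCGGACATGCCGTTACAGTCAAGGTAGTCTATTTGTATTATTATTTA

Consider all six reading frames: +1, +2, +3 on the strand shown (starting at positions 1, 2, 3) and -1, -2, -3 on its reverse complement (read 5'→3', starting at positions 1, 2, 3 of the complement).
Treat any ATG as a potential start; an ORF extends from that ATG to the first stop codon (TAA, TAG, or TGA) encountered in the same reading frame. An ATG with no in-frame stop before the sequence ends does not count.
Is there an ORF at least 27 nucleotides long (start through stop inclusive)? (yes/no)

yes

Reverse complement (5'→3'): TAAATAATAATACAAATAGACTACCTTGACTGTAACGGCATGTCCGATATTCGTACTATGACATTGTGAAC
Frame +1: GTT CAC AAT GTC ATA GTA CGA ATA TCG GAC ATG CCG TTA CAG TCA AGG TAG TCT ATT TGT ATT ATT ATT — ATG at 31, stop TAG at 49 → 21 nt.
Frame +2: TTC ACA ATG TCA TAG TAC GAA TAT CGG ACA TGC CGT TAC AGT CAA GGT AGT CTA TTT GTA TTA TTA TTT — ATG at 8, stop TAG at 14 → 9 nt.
Frame +3: TCA CAA TGT CAT AGT ACG AAT ATC GGA CAT GCC GTT ACA GTC AAG GTA GTC TAT TTG TAT TAT TAT TTA — no ATG→stop ORF.
Frame -1: TAA ATA ATA ATA CAA ATA GAC TAC CTT GAC TGT AAC GGC ATG TCC GAT ATT CGT ACT ATG ACA TTG TGA — ATG at 40, stop TGA at 67 → 30 nt; ATG at 58, stop TGA at 67 → 12 nt.
Frame -2: AAA TAA TAA TAC AAA TAG ACT ACC TTG ACT GTA ACG GCA TGT CCG ATA TTC GTA CTA TGA CAT TGT GAA — no ATG→stop ORF.
Frame -3: AAT AAT AAT ACA AAT AGA CTA CCT TGA CTG TAA CGG CAT GTC CGA TAT TCG TAC TAT GAC ATT GTG AAC — no ATG→stop ORF.
Frame -1 has an ORF of 30 nucleotides (positions 40–69) ≥ 27, so yes.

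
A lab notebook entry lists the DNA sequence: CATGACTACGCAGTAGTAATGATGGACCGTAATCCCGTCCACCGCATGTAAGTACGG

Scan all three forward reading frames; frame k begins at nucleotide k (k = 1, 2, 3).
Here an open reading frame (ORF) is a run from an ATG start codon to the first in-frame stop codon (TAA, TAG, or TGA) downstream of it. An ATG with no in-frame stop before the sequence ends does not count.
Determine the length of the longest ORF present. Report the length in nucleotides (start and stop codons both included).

33

Frame 1: CAT GAC TAC GCA GTA GTA ATG ATG GAC CGT AAT CCC GTC CAC CGC ATG TAA GTA CGG — ATG at 19, stop TAA at 49 → 33 nt; ATG at 22, stop TAA at 49 → 30 nt; ATG at 46, stop TAA at 49 → 6 nt.
Frame 2: ATG ACT ACG CAG TAG TAA TGA TGG ACC GTA ATC CCG TCC ACC GCA TGT AAG TAC — ATG at 2, stop TAG at 14 → 15 nt.
Frame 3: TGA CTA CGC AGT AGT AAT GAT GGA CCG TAA TCC CGT CCA CCG CAT GTA AGT ACG — no ATG→stop ORF.
Longest: frame 1, positions 19–51, 33 nt = 11 codons = 10 aa. → 33 nucleotides.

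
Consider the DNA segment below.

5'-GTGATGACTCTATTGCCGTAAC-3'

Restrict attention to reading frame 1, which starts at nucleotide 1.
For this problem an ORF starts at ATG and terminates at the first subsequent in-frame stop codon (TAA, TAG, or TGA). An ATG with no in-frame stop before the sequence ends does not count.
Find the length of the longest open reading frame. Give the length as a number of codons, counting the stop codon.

Frame 1: GTG ATG ACT CTA TTG CCG TAA — ATG at 4, stop TAA at 19 → 18 nt.
Longest: frame 1, positions 4–21, 18 nt = 6 codons = 5 aa. → 6 codons.

6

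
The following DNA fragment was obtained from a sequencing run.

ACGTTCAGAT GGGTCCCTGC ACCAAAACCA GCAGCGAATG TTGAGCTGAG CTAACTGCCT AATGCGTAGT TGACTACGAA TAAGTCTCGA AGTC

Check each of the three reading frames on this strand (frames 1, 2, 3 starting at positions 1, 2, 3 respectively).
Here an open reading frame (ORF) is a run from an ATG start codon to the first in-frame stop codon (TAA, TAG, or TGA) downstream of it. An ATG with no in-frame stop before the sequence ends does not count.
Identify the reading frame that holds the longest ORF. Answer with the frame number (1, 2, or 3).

3

Frame 1: ACG TTC AGA TGG GTC CCT GCA CCA AAA CCA GCA GCG AAT GTT GAG CTG AGC TAA CTG CCT AAT GCG TAG TTG ACT ACG AAT AAG TCT CGA AGT — no ATG→stop ORF.
Frame 2: CGT TCA GAT GGG TCC CTG CAC CAA AAC CAG CAG CGA ATG TTG AGC TGA GCT AAC TGC CTA ATG CGT AGT TGA CTA CGA ATA AGT CTC GAA GTC — ATG at 38, stop TGA at 47 → 12 nt; ATG at 62, stop TGA at 71 → 12 nt.
Frame 3: GTT CAG ATG GGT CCC TGC ACC AAA ACC AGC AGC GAA TGT TGA GCT GAG CTA ACT GCC TAA TGC GTA GTT GAC TAC GAA TAA GTC TCG AAG — ATG at 9, stop TGA at 42 → 36 nt.
Longest ORF is 36 nt in frame 3 (positions 9–44).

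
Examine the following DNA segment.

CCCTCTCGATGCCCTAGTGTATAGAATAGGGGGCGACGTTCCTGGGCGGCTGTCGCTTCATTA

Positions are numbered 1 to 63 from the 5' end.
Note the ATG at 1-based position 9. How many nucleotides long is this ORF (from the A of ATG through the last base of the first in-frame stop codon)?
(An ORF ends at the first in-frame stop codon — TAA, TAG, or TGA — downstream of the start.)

9

Codons from position 9: ATG (9–11), CCC (12–14), TAG (15–17).
TAG is the first in-frame stop; ORF spans 9–17, 9 nucleotides.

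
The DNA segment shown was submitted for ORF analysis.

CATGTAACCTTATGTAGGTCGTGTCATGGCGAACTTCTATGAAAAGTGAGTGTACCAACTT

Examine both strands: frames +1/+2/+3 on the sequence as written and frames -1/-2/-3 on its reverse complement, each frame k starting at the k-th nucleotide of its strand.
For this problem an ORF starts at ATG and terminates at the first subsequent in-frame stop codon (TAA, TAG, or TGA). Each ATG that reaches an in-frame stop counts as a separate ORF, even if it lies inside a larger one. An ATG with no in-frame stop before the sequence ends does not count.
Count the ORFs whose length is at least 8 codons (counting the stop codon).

Reverse complement (5'→3'): AAGTTGGTACACTCACTTTTCATAGAAGTTCGCCATGACACGACCTACATAAGGTTACATG
Frame +1: CAT GTA ACC TTA TGT AGG TCG TGT CAT GGC GAA CTT CTA TGA AAA GTG AGT GTA CCA ACT — no ATG→stop ORF.
Frame +2: ATG TAA CCT TAT GTA GGT CGT GTC ATG GCG AAC TTC TAT GAA AAG TGA GTG TAC CAA CTT — ATG at 2, stop TAA at 5 → 6 nt; ATG at 26, stop TGA at 47 → 24 nt.
Frame +3: TGT AAC CTT ATG TAG GTC GTG TCA TGG CGA ACT TCT ATG AAA AGT GAG TGT ACC AAC — ATG at 12, stop TAG at 15 → 6 nt.
Frame -1: AAG TTG GTA CAC TCA CTT TTC ATA GAA GTT CGC CAT GAC ACG ACC TAC ATA AGG TTA CAT — no ATG→stop ORF.
Frame -2: AGT TGG TAC ACT CAC TTT TCA TAG AAG TTC GCC ATG ACA CGA CCT ACA TAA GGT TAC ATG — ATG at 35, stop TAA at 50 → 18 nt.
Frame -3: GTT GGT ACA CTC ACT TTT CAT AGA AGT TCG CCA TGA CAC GAC CTA CAT AAG GTT ACA — no ATG→stop ORF.
ORFs ≥ 8 codons: frame +2 26–49 (8 codons). Count = 1.

1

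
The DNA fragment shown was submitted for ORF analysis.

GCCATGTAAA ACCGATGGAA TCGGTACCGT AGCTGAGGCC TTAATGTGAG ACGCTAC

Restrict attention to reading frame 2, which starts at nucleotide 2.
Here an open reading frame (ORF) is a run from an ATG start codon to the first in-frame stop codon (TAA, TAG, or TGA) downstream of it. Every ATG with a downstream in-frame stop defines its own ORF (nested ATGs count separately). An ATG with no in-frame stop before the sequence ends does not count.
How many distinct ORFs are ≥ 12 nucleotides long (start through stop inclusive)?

Frame 2: CCA TGT AAA ACC GAT GGA ATC GGT ACC GTA GCT GAG GCC TTA ATG TGA GAC GCT — ATG at 44, stop TGA at 47 → 6 nt.
No ORF reaches 12 nucleotides. Count = 0.

0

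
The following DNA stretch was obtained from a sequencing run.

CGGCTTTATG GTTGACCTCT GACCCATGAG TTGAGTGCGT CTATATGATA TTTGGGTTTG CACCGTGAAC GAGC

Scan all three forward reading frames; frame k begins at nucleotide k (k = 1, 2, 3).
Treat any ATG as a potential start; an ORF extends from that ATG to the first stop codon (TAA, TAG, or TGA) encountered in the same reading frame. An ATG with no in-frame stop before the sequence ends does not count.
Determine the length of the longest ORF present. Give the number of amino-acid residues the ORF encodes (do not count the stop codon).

Frame 1: CGG CTT TAT GGT TGA CCT CTG ACC CAT GAG TTG AGT GCG TCT ATA TGA TAT TTG GGT TTG CAC CGT GAA CGA — no ATG→stop ORF.
Frame 2: GGC TTT ATG GTT GAC CTC TGA CCC ATG AGT TGA GTG CGT CTA TAT GAT ATT TGG GTT TGC ACC GTG AAC GAG — ATG at 8, stop TGA at 20 → 15 nt; ATG at 26, stop TGA at 32 → 9 nt.
Frame 3: GCT TTA TGG TTG ACC TCT GAC CCA TGA GTT GAG TGC GTC TAT ATG ATA TTT GGG TTT GCA CCG TGA ACG AGC — ATG at 45, stop TGA at 66 → 24 nt.
Longest: frame 3, positions 45–68, 24 nt = 8 codons = 7 aa. → 7 amino acids.

7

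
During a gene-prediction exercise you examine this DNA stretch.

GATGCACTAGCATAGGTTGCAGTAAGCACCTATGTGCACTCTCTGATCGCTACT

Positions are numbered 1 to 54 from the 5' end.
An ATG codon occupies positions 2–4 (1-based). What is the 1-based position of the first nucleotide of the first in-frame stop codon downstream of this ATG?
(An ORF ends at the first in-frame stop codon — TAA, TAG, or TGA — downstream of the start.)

Codons from position 2: ATG (2–4), CAC (5–7), TAG (8–10).
TAG is a stop codon; it begins at position 8.

8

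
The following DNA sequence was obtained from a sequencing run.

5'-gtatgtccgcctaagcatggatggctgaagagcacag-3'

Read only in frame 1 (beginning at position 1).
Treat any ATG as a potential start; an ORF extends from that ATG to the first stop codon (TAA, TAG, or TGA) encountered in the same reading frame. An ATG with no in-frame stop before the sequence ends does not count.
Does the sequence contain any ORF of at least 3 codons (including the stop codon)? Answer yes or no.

Frame 1: GTA TGT CCG CCT AAG CAT GGA TGG CTG AAG AGC ACA — no ATG→stop ORF.
Largest ORF found is 0 codons < 3, so no.

no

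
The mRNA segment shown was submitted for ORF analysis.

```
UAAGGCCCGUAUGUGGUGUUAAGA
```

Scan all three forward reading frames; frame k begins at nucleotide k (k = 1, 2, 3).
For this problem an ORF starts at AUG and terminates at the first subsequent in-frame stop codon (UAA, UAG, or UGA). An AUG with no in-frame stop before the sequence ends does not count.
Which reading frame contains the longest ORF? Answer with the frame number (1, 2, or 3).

Frame 1: UAA GGC CCG UAU GUG GUG UUA AGA — no AUG→stop ORF.
Frame 2: AAG GCC CGU AUG UGG UGU UAA — AUG at 11, stop UAA at 20 → 12 nt.
Frame 3: AGG CCC GUA UGU GGU GUU AAG — no AUG→stop ORF.
Longest ORF is 12 nt in frame 2 (positions 11–22).

2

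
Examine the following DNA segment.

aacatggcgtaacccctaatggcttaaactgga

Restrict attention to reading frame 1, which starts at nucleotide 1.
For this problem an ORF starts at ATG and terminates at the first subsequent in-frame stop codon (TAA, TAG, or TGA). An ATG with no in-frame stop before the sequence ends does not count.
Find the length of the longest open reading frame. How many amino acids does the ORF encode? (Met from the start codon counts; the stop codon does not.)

Frame 1: AAC ATG GCG TAA CCC CTA ATG GCT TAA ACT GGA — ATG at 4, stop TAA at 10 → 9 nt; ATG at 19, stop TAA at 25 → 9 nt.
Longest: frame 1, positions 4–12, 9 nt = 3 codons = 2 aa. → 2 amino acids.

2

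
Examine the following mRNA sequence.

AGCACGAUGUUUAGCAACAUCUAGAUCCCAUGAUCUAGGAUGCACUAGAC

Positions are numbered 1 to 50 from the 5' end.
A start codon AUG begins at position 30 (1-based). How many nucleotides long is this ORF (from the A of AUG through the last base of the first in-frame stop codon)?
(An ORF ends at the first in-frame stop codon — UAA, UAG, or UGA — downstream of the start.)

Codons from position 30: AUG (30–32), AUC (33–35), UAG (36–38).
UAG is the first in-frame stop; ORF spans 30–38, 9 nucleotides.

9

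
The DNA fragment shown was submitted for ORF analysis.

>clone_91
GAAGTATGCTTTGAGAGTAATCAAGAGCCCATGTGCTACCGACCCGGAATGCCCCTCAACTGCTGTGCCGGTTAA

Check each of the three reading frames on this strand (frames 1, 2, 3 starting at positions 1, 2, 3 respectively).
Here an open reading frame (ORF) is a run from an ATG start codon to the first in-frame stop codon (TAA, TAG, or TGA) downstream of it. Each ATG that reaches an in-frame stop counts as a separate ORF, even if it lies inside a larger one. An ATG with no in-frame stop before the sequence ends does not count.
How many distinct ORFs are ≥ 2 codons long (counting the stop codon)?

3

Frame 1: GAA GTA TGC TTT GAG AGT AAT CAA GAG CCC ATG TGC TAC CGA CCC GGA ATG CCC CTC AAC TGC TGT GCC GGT TAA — ATG at 31, stop TAA at 73 → 45 nt; ATG at 49, stop TAA at 73 → 27 nt.
Frame 2: AAG TAT GCT TTG AGA GTA ATC AAG AGC CCA TGT GCT ACC GAC CCG GAA TGC CCC TCA ACT GCT GTG CCG GTT — no ATG→stop ORF.
Frame 3: AGT ATG CTT TGA GAG TAA TCA AGA GCC CAT GTG CTA CCG ACC CGG AAT GCC CCT CAA CTG CTG TGC CGG TTA — ATG at 6, stop TGA at 12 → 9 nt.
ORFs ≥ 2 codons: frame 1 31–75 (15 codons), frame 1 49–75 (9 codons), frame 3 6–14 (3 codons). Count = 3.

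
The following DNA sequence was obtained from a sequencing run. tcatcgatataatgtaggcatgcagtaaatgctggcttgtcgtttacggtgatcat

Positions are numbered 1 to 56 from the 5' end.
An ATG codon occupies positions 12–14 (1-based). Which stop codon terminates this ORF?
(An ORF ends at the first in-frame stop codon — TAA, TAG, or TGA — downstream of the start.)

TAG

Codons from position 12: ATG (12–14), TAG (15–17).
The first in-frame stop codon is TAG.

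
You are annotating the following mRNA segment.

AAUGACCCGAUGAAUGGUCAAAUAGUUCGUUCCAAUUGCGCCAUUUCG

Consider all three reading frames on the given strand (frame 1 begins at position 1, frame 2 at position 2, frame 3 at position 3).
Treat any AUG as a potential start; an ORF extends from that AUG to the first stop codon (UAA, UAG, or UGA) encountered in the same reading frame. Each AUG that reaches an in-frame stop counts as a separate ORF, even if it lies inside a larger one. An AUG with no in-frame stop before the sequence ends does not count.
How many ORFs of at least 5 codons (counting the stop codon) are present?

Frame 1: AAU GAC CCG AUG AAU GGU CAA AUA GUU CGU UCC AAU UGC GCC AUU UCG — no AUG→stop ORF.
Frame 2: AUG ACC CGA UGA AUG GUC AAA UAG UUC GUU CCA AUU GCG CCA UUU — AUG at 2, stop UGA at 11 → 12 nt; AUG at 14, stop UAG at 23 → 12 nt.
Frame 3: UGA CCC GAU GAA UGG UCA AAU AGU UCG UUC CAA UUG CGC CAU UUC — no AUG→stop ORF.
No ORF reaches 5 codons. Count = 0.

0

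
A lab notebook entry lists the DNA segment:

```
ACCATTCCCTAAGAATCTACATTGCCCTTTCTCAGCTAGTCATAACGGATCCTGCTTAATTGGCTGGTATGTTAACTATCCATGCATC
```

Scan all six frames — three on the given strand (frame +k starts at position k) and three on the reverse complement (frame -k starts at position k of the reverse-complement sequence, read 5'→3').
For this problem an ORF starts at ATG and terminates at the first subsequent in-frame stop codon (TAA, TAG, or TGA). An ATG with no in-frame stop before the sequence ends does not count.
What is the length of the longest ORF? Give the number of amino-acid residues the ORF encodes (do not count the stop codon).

3

Reverse complement (5'→3'): GATGCATGGATAGTTAACATACCAGCCAATTAAGCAGGATCCGTTATGACTAGCTGAGAAAGGGCAATGTAGATTCTTAGGGAATGGT
Frame +1: ACC ATT CCC TAA GAA TCT ACA TTG CCC TTT CTC AGC TAG TCA TAA CGG ATC CTG CTT AAT TGG CTG GTA TGT TAA CTA TCC ATG CAT — no ATG→stop ORF.
Frame +2: CCA TTC CCT AAG AAT CTA CAT TGC CCT TTC TCA GCT AGT CAT AAC GGA TCC TGC TTA ATT GGC TGG TAT GTT AAC TAT CCA TGC ATC — no ATG→stop ORF.
Frame +3: CAT TCC CTA AGA ATC TAC ATT GCC CTT TCT CAG CTA GTC ATA ACG GAT CCT GCT TAA TTG GCT GGT ATG TTA ACT ATC CAT GCA — no ATG→stop ORF.
Frame -1: GAT GCA TGG ATA GTT AAC ATA CCA GCC AAT TAA GCA GGA TCC GTT ATG ACT AGC TGA GAA AGG GCA ATG TAG ATT CTT AGG GAA TGG — ATG at 46, stop TGA at 55 → 12 nt; ATG at 67, stop TAG at 70 → 6 nt.
Frame -2: ATG CAT GGA TAG TTA ACA TAC CAG CCA ATT AAG CAG GAT CCG TTA TGA CTA GCT GAG AAA GGG CAA TGT AGA TTC TTA GGG AAT GGT — ATG at 2, stop TAG at 11 → 12 nt.
Frame -3: TGC ATG GAT AGT TAA CAT ACC AGC CAA TTA AGC AGG ATC CGT TAT GAC TAG CTG AGA AAG GGC AAT GTA GAT TCT TAG GGA ATG — ATG at 6, stop TAA at 15 → 12 nt.
Longest: frame -1, positions 46–57, 12 nt = 4 codons = 3 aa. → 3 amino acids.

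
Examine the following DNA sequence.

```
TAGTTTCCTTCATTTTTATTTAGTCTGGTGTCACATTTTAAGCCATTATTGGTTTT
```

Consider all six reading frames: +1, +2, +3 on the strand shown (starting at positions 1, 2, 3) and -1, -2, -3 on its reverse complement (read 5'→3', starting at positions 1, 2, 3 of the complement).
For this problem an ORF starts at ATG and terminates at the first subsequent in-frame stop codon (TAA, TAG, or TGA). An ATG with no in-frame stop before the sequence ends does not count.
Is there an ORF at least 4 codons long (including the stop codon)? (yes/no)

Reverse complement (5'→3'): AAAACCAATAATGGCTTAAAATGTGACACCAGACTAAATAAAAATGAAGGAAACTA
Frame +1: TAG TTT CCT TCA TTT TTA TTT AGT CTG GTG TCA CAT TTT AAG CCA TTA TTG GTT — no ATG→stop ORF.
Frame +2: AGT TTC CTT CAT TTT TAT TTA GTC TGG TGT CAC ATT TTA AGC CAT TAT TGG TTT — no ATG→stop ORF.
Frame +3: GTT TCC TTC ATT TTT ATT TAG TCT GGT GTC ACA TTT TAA GCC ATT ATT GGT TTT — no ATG→stop ORF.
Frame -1: AAA ACC AAT AAT GGC TTA AAA TGT GAC ACC AGA CTA AAT AAA AAT GAA GGA AAC — no ATG→stop ORF.
Frame -2: AAA CCA ATA ATG GCT TAA AAT GTG ACA CCA GAC TAA ATA AAA ATG AAG GAA ACT — ATG at 11, stop TAA at 17 → 9 nt.
Frame -3: AAC CAA TAA TGG CTT AAA ATG TGA CAC CAG ACT AAA TAA AAA TGA AGG AAA CTA — ATG at 21, stop TGA at 24 → 6 nt.
Largest ORF found is 3 codons < 4, so no.

no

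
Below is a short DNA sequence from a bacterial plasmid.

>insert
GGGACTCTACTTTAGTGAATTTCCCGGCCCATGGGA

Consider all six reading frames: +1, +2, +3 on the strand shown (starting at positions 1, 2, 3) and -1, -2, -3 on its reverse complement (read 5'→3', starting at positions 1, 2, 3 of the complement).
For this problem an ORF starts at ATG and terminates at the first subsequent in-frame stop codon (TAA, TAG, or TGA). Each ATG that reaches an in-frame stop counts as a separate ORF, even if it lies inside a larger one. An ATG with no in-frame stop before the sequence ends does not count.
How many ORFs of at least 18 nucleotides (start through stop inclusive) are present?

1

Reverse complement (5'→3'): TCCCATGGGCCGGGAAATTCACTAAAGTAGAGTCCC
Frame +1: GGG ACT CTA CTT TAG TGA ATT TCC CGG CCC ATG GGA — no ATG→stop ORF.
Frame +2: GGA CTC TAC TTT AGT GAA TTT CCC GGC CCA TGG — no ATG→stop ORF.
Frame +3: GAC TCT ACT TTA GTG AAT TTC CCG GCC CAT GGG — no ATG→stop ORF.
Frame -1: TCC CAT GGG CCG GGA AAT TCA CTA AAG TAG AGT CCC — no ATG→stop ORF.
Frame -2: CCC ATG GGC CGG GAA ATT CAC TAA AGT AGA GTC — ATG at 5, stop TAA at 23 → 21 nt.
Frame -3: CCA TGG GCC GGG AAA TTC ACT AAA GTA GAG TCC — no ATG→stop ORF.
ORFs ≥ 18 nucleotides: frame -2 5–25 (21 nucleotides). Count = 1.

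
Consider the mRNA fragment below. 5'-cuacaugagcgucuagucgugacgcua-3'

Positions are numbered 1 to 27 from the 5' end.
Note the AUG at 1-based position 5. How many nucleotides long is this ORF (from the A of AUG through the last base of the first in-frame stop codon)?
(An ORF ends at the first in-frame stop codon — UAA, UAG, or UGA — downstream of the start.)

Codons from position 5: AUG (5–7), AGC (8–10), GUC (11–13), UAG (14–16).
UAG is the first in-frame stop; ORF spans 5–16, 12 nucleotides.

12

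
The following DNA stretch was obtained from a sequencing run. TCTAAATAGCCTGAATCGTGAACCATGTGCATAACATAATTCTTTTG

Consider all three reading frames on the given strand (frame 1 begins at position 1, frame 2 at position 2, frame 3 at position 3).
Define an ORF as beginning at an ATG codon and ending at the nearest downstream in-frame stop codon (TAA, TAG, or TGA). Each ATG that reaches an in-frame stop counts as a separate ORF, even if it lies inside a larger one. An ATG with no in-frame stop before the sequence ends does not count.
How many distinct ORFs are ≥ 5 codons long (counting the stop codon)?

1

Frame 1: TCT AAA TAG CCT GAA TCG TGA ACC ATG TGC ATA ACA TAA TTC TTT — ATG at 25, stop TAA at 37 → 15 nt.
Frame 2: CTA AAT AGC CTG AAT CGT GAA CCA TGT GCA TAA CAT AAT TCT TTT — no ATG→stop ORF.
Frame 3: TAA ATA GCC TGA ATC GTG AAC CAT GTG CAT AAC ATA ATT CTT TTG — no ATG→stop ORF.
ORFs ≥ 5 codons: frame 1 25–39 (5 codons). Count = 1.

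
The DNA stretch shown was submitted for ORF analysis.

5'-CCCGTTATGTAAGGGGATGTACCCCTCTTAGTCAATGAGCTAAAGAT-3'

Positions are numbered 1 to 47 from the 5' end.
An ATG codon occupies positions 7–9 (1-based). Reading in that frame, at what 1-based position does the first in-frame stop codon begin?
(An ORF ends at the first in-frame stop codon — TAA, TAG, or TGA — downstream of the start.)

Codons from position 7: ATG (7–9), TAA (10–12).
TAA is a stop codon; it begins at position 10.

10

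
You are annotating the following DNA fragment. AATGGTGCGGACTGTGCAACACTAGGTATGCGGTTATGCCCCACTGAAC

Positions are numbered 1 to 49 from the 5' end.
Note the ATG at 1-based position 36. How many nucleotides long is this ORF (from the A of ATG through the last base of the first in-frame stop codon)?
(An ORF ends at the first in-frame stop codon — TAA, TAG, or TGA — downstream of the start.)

12

Codons from position 36: ATG (36–38), CCC (39–41), CAC (42–44), TGA (45–47).
TGA is the first in-frame stop; ORF spans 36–47, 12 nucleotides.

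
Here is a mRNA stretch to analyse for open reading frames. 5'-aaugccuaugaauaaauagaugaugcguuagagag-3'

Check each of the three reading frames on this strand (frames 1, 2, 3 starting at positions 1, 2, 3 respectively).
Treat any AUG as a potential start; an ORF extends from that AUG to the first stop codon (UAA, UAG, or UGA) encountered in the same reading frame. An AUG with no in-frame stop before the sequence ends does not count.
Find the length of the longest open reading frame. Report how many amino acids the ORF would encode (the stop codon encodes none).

5

Frame 1: AAU GCC UAU GAA UAA AUA GAU GAU GCG UUA GAG — no AUG→stop ORF.
Frame 2: AUG CCU AUG AAU AAA UAG AUG AUG CGU UAG AGA — AUG at 2, stop UAG at 17 → 18 nt; AUG at 8, stop UAG at 17 → 12 nt; AUG at 20, stop UAG at 29 → 12 nt; AUG at 23, stop UAG at 29 → 9 nt.
Frame 3: UGC CUA UGA AUA AAU AGA UGA UGC GUU AGA GAG — no AUG→stop ORF.
Longest: frame 2, positions 2–19, 18 nt = 6 codons = 5 aa. → 5 amino acids.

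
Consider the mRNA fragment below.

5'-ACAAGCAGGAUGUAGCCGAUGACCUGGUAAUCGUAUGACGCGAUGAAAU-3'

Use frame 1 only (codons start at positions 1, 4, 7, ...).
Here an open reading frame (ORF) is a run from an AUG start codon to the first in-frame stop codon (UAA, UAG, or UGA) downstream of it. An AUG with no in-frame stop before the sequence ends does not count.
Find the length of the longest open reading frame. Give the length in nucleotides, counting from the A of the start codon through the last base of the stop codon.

Frame 1: ACA AGC AGG AUG UAG CCG AUG ACC UGG UAA UCG UAU GAC GCG AUG AAA — AUG at 10, stop UAG at 13 → 6 nt; AUG at 19, stop UAA at 28 → 12 nt.
Longest: frame 1, positions 19–30, 12 nt = 4 codons = 3 aa. → 12 nucleotides.

12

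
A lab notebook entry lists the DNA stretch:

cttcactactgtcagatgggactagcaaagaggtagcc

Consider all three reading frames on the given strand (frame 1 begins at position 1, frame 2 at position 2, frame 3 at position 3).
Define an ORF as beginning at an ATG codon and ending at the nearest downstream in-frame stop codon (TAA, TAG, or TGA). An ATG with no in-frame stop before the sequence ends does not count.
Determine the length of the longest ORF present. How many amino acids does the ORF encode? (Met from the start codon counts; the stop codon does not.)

6

Frame 1: CTT CAC TAC TGT CAG ATG GGA CTA GCA AAG AGG TAG — ATG at 16, stop TAG at 34 → 21 nt.
Frame 2: TTC ACT ACT GTC AGA TGG GAC TAG CAA AGA GGT AGC — no ATG→stop ORF.
Frame 3: TCA CTA CTG TCA GAT GGG ACT AGC AAA GAG GTA GCC — no ATG→stop ORF.
Longest: frame 1, positions 16–36, 21 nt = 7 codons = 6 aa. → 6 amino acids.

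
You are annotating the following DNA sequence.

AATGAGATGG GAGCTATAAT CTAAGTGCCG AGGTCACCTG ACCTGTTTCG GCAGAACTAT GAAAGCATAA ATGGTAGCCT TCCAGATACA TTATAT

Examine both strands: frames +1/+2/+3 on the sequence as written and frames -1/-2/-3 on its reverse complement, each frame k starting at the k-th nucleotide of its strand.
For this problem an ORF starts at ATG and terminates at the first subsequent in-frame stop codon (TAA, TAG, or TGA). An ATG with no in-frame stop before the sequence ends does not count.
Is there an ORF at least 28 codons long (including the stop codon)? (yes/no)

Reverse complement (5'→3'): ATATAATGTATCTGGAAGGCTACCATTTATGCTTTCATAGTTCTGCCGAAACAGGTCAGGTGACCTCGGCACTTAGATTATAGCTCCCATCTCATT
Frame +1: AAT GAG ATG GGA GCT ATA ATC TAA GTG CCG AGG TCA CCT GAC CTG TTT CGG CAG AAC TAT GAA AGC ATA AAT GGT AGC CTT CCA GAT ACA TTA TAT — ATG at 7, stop TAA at 22 → 18 nt.
Frame +2: ATG AGA TGG GAG CTA TAA TCT AAG TGC CGA GGT CAC CTG ACC TGT TTC GGC AGA ACT ATG AAA GCA TAA ATG GTA GCC TTC CAG ATA CAT TAT — ATG at 2, stop TAA at 17 → 18 nt; ATG at 59, stop TAA at 68 → 12 nt.
Frame +3: TGA GAT GGG AGC TAT AAT CTA AGT GCC GAG GTC ACC TGA CCT GTT TCG GCA GAA CTA TGA AAG CAT AAA TGG TAG CCT TCC AGA TAC ATT ATA — no ATG→stop ORF.
Frame -1: ATA TAA TGT ATC TGG AAG GCT ACC ATT TAT GCT TTC ATA GTT CTG CCG AAA CAG GTC AGG TGA CCT CGG CAC TTA GAT TAT AGC TCC CAT CTC ATT — no ATG→stop ORF.
Frame -2: TAT AAT GTA TCT GGA AGG CTA CCA TTT ATG CTT TCA TAG TTC TGC CGA AAC AGG TCA GGT GAC CTC GGC ACT TAG ATT ATA GCT CCC ATC TCA — ATG at 29, stop TAG at 38 → 12 nt.
Frame -3: ATA ATG TAT CTG GAA GGC TAC CAT TTA TGC TTT CAT AGT TCT GCC GAA ACA GGT CAG GTG ACC TCG GCA CTT AGA TTA TAG CTC CCA TCT CAT — ATG at 6, stop TAG at 81 → 78 nt.
Largest ORF found is 26 codons < 28, so no.

no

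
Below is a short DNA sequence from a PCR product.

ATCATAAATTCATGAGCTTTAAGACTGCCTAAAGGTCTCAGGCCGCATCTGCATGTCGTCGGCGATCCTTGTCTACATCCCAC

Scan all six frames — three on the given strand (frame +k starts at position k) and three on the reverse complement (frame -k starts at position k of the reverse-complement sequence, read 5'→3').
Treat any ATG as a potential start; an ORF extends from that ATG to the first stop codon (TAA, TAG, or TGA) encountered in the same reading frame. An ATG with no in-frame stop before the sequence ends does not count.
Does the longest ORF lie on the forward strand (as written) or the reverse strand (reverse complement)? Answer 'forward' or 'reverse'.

reverse

Reverse complement (5'→3'): GTGGGATGTAGACAAGGATCGCCGACGACATGCAGATGCGGCCTGAGACCTTTAGGCAGTCTTAAAGCTCATGAATTTATGAT
Frame +1: ATC ATA AAT TCA TGA GCT TTA AGA CTG CCT AAA GGT CTC AGG CCG CAT CTG CAT GTC GTC GGC GAT CCT TGT CTA CAT CCC — no ATG→stop ORF.
Frame +2: TCA TAA ATT CAT GAG CTT TAA GAC TGC CTA AAG GTC TCA GGC CGC ATC TGC ATG TCG TCG GCG ATC CTT GTC TAC ATC CCA — no ATG→stop ORF.
Frame +3: CAT AAA TTC ATG AGC TTT AAG ACT GCC TAA AGG TCT CAG GCC GCA TCT GCA TGT CGT CGG CGA TCC TTG TCT ACA TCC CAC — ATG at 12, stop TAA at 30 → 21 nt.
Frame -1: GTG GGA TGT AGA CAA GGA TCG CCG ACG ACA TGC AGA TGC GGC CTG AGA CCT TTA GGC AGT CTT AAA GCT CAT GAA TTT ATG — no ATG→stop ORF.
Frame -2: TGG GAT GTA GAC AAG GAT CGC CGA CGA CAT GCA GAT GCG GCC TGA GAC CTT TAG GCA GTC TTA AAG CTC ATG AAT TTA TGA — ATG at 71, stop TGA at 80 → 12 nt.
Frame -3: GGG ATG TAG ACA AGG ATC GCC GAC GAC ATG CAG ATG CGG CCT GAG ACC TTT AGG CAG TCT TAA AGC TCA TGA ATT TAT GAT — ATG at 6, stop TAG at 9 → 6 nt; ATG at 30, stop TAA at 63 → 36 nt; ATG at 36, stop TAA at 63 → 30 nt.
Forward-strand max 21 nt; reverse-strand max 36 nt. The reverse strand has the longer ORF.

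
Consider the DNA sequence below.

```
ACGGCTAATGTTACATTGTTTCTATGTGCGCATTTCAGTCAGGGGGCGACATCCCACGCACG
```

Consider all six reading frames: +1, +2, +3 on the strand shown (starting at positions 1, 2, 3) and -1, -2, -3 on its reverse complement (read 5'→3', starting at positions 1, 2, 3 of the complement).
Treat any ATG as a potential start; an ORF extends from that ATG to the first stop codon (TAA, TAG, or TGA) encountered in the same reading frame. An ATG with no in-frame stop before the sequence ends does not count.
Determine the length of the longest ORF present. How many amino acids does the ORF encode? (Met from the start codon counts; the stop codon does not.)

Reverse complement (5'→3'): CGTGCGTGGGATGTCGCCCCCTGACTGAAATGCGCACATAGAAACAATGTAACATTAGCCGT
Frame +1: ACG GCT AAT GTT ACA TTG TTT CTA TGT GCG CAT TTC AGT CAG GGG GCG ACA TCC CAC GCA — no ATG→stop ORF.
Frame +2: CGG CTA ATG TTA CAT TGT TTC TAT GTG CGC ATT TCA GTC AGG GGG CGA CAT CCC ACG CAC — no ATG→stop ORF.
Frame +3: GGC TAA TGT TAC ATT GTT TCT ATG TGC GCA TTT CAG TCA GGG GGC GAC ATC CCA CGC ACG — no ATG→stop ORF.
Frame -1: CGT GCG TGG GAT GTC GCC CCC TGA CTG AAA TGC GCA CAT AGA AAC AAT GTA ACA TTA GCC — no ATG→stop ORF.
Frame -2: GTG CGT GGG ATG TCG CCC CCT GAC TGA AAT GCG CAC ATA GAA ACA ATG TAA CAT TAG CCG — ATG at 11, stop TGA at 26 → 18 nt; ATG at 47, stop TAA at 50 → 6 nt.
Frame -3: TGC GTG GGA TGT CGC CCC CTG ACT GAA ATG CGC ACA TAG AAA CAA TGT AAC ATT AGC CGT — ATG at 30, stop TAG at 39 → 12 nt.
Longest: frame -2, positions 11–28, 18 nt = 6 codons = 5 aa. → 5 amino acids.

5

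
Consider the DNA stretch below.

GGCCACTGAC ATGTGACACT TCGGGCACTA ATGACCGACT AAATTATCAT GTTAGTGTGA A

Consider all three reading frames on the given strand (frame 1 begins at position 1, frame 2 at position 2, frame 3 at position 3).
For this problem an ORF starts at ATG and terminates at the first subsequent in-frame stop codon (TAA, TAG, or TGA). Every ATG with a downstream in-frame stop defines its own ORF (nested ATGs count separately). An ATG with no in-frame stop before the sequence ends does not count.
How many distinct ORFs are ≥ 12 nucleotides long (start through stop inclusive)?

Frame 1: GGC CAC TGA CAT GTG ACA CTT CGG GCA CTA ATG ACC GAC TAA ATT ATC ATG TTA GTG TGA — ATG at 31, stop TAA at 40 → 12 nt; ATG at 49, stop TGA at 58 → 12 nt.
Frame 2: GCC ACT GAC ATG TGA CAC TTC GGG CAC TAA TGA CCG ACT AAA TTA TCA TGT TAG TGT GAA — ATG at 11, stop TGA at 14 → 6 nt.
Frame 3: CCA CTG ACA TGT GAC ACT TCG GGC ACT AAT GAC CGA CTA AAT TAT CAT GTT AGT GTG — no ATG→stop ORF.
ORFs ≥ 12 nucleotides: frame 1 31–42 (12 nucleotides), frame 1 49–60 (12 nucleotides). Count = 2.

2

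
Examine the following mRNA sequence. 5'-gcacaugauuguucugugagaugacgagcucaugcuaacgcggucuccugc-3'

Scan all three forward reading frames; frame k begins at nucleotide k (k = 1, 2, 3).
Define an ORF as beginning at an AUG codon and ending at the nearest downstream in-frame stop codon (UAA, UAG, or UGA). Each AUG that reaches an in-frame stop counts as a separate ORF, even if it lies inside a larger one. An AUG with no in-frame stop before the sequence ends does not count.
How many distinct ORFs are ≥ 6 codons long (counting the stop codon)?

Frame 1: GCA CAU GAU UGU UCU GUG AGA UGA CGA GCU CAU GCU AAC GCG GUC UCC UGC — no AUG→stop ORF.
Frame 2: CAC AUG AUU GUU CUG UGA GAU GAC GAG CUC AUG CUA ACG CGG UCU CCU — AUG at 5, stop UGA at 17 → 15 nt.
Frame 3: ACA UGA UUG UUC UGU GAG AUG ACG AGC UCA UGC UAA CGC GGU CUC CUG — AUG at 21, stop UAA at 36 → 18 nt.
ORFs ≥ 6 codons: frame 3 21–38 (6 codons). Count = 1.

1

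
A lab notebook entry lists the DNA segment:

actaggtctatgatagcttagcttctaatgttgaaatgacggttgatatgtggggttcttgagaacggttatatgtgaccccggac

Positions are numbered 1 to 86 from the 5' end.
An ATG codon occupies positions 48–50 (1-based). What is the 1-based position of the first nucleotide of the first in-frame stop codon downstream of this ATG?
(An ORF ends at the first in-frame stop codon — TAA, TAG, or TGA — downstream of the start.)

60

Codons from position 48: ATG (48–50), TGG (51–53), GGT (54–56), TCT (57–59), TGA (60–62).
TGA is a stop codon; it begins at position 60.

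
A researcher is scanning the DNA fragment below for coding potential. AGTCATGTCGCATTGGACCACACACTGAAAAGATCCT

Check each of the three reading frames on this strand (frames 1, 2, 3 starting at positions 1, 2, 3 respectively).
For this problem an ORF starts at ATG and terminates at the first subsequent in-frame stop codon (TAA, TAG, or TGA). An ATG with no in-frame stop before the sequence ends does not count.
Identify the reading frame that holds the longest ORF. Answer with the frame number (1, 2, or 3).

Frame 1: AGT CAT GTC GCA TTG GAC CAC ACA CTG AAA AGA TCC — no ATG→stop ORF.
Frame 2: GTC ATG TCG CAT TGG ACC ACA CAC TGA AAA GAT CCT — ATG at 5, stop TGA at 26 → 24 nt.
Frame 3: TCA TGT CGC ATT GGA CCA CAC ACT GAA AAG ATC — no ATG→stop ORF.
Longest ORF is 24 nt in frame 2 (positions 5–28).

2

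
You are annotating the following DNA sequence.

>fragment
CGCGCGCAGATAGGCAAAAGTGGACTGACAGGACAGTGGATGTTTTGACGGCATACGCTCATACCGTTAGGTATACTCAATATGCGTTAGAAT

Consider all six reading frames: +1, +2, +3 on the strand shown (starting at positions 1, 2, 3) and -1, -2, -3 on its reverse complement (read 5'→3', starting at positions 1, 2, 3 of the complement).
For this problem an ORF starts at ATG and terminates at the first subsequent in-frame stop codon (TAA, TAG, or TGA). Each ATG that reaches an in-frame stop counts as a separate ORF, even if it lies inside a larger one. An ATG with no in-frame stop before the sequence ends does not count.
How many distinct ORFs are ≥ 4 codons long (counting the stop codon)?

0

Reverse complement (5'→3'): ATTCTAACGCATATTGAGTATACCTAACGGTATGAGCGTATGCCGTCAAAACATCCACTGTCCTGTCAGTCCACTTTTGCCTATCTGCGCGCG
Frame +1: CGC GCG CAG ATA GGC AAA AGT GGA CTG ACA GGA CAG TGG ATG TTT TGA CGG CAT ACG CTC ATA CCG TTA GGT ATA CTC AAT ATG CGT TAG AAT — ATG at 40, stop TGA at 46 → 9 nt; ATG at 82, stop TAG at 88 → 9 nt.
Frame +2: GCG CGC AGA TAG GCA AAA GTG GAC TGA CAG GAC AGT GGA TGT TTT GAC GGC ATA CGC TCA TAC CGT TAG GTA TAC TCA ATA TGC GTT AGA — no ATG→stop ORF.
Frame +3: CGC GCA GAT AGG CAA AAG TGG ACT GAC AGG ACA GTG GAT GTT TTG ACG GCA TAC GCT CAT ACC GTT AGG TAT ACT CAA TAT GCG TTA GAA — no ATG→stop ORF.
Frame -1: ATT CTA ACG CAT ATT GAG TAT ACC TAA CGG TAT GAG CGT ATG CCG TCA AAA CAT CCA CTG TCC TGT CAG TCC ACT TTT GCC TAT CTG CGC GCG — no ATG→stop ORF.
Frame -2: TTC TAA CGC ATA TTG AGT ATA CCT AAC GGT ATG AGC GTA TGC CGT CAA AAC ATC CAC TGT CCT GTC AGT CCA CTT TTG CCT ATC TGC GCG — no ATG→stop ORF.
Frame -3: TCT AAC GCA TAT TGA GTA TAC CTA ACG GTA TGA GCG TAT GCC GTC AAA ACA TCC ACT GTC CTG TCA GTC CAC TTT TGC CTA TCT GCG CGC — no ATG→stop ORF.
No ORF reaches 4 codons. Count = 0.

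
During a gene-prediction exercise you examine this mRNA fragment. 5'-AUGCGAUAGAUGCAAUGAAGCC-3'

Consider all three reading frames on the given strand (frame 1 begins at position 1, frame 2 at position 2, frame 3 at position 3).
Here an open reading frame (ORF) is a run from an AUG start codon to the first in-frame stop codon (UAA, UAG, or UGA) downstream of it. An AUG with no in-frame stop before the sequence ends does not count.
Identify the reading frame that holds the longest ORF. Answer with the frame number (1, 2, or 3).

1

Frame 1: AUG CGA UAG AUG CAA UGA AGC — AUG at 1, stop UAG at 7 → 9 nt; AUG at 10, stop UGA at 16 → 9 nt.
Frame 2: UGC GAU AGA UGC AAU GAA GCC — no AUG→stop ORF.
Frame 3: GCG AUA GAU GCA AUG AAG — no AUG→stop ORF.
Longest ORF is 9 nt in frame 1 (positions 1–9).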